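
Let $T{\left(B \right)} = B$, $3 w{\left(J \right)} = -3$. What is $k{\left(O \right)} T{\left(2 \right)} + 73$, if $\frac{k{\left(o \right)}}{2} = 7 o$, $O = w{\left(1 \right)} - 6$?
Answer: $-123$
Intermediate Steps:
$w{\left(J \right)} = -1$ ($w{\left(J \right)} = \frac{1}{3} \left(-3\right) = -1$)
$O = -7$ ($O = -1 - 6 = -7$)
$k{\left(o \right)} = 14 o$ ($k{\left(o \right)} = 2 \cdot 7 o = 14 o$)
$k{\left(O \right)} T{\left(2 \right)} + 73 = 14 \left(-7\right) 2 + 73 = \left(-98\right) 2 + 73 = -196 + 73 = -123$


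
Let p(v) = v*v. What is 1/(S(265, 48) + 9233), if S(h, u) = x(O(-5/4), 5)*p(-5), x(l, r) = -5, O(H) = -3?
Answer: 1/9108 ≈ 0.00010979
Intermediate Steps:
p(v) = v**2
S(h, u) = -125 (S(h, u) = -5*(-5)**2 = -5*25 = -125)
1/(S(265, 48) + 9233) = 1/(-125 + 9233) = 1/9108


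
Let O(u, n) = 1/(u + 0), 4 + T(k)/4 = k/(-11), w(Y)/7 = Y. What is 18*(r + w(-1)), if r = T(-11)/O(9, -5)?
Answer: -2070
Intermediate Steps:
w(Y) = 7*Y
T(k) = -16 - 4*k/11 (T(k) = -16 + 4*(k/(-11)) = -16 + 4*(k*(-1/11)) = -16 + 4*(-k/11) = -16 - 4*k/11)
O(u, n) = 1/u
r = -108 (r = (-16 - 4/11*(-11))/(1/9) = (-16 + 4)/(⅑) = -12*9 = -108)
18*(r + w(-1)) = 18*(-108 + 7*(-1)) = 18*(-108 - 7) = 18*(-115) = -2070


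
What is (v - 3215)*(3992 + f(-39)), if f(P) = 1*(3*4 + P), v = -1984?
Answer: -20614035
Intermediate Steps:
f(P) = 12 + P (f(P) = 1*(12 + P) = 12 + P)
(v - 3215)*(3992 + f(-39)) = (-1984 - 3215)*(3992 + (12 - 39)) = -5199*(3992 - 27) = -5199*3965 = -20614035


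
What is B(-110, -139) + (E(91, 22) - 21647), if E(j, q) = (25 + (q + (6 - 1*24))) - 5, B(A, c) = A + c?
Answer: -21872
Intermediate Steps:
E(j, q) = 2 + q (E(j, q) = (25 + (q + (6 - 24))) - 5 = (25 + (q - 18)) - 5 = (25 + (-18 + q)) - 5 = (7 + q) - 5 = 2 + q)
B(-110, -139) + (E(91, 22) - 21647) = (-110 - 139) + ((2 + 22) - 21647) = -249 + (24 - 21647) = -249 - 21623 = -21872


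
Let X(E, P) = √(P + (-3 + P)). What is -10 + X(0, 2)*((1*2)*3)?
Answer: -4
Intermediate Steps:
X(E, P) = √(-3 + 2*P)
-10 + X(0, 2)*((1*2)*3) = -10 + √(-3 + 2*2)*((1*2)*3) = -10 + √(-3 + 4)*(2*3) = -10 + √1*6 = -10 + 1*6 = -10 + 6 = -4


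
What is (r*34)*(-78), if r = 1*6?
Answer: -15912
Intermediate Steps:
r = 6
(r*34)*(-78) = (6*34)*(-78) = 204*(-78) = -15912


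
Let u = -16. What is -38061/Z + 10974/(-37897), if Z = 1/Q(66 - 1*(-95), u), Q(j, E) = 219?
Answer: -315885110997/37897 ≈ -8.3354e+6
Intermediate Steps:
Z = 1/219 ≈ 0.0045662
-38061/Z + 10974/(-37897) = -38061/1/219 + 10974/(-37897) = -38061*219 + 10974*(-1/37897) = -8335359 - 10974/37897 = -315885110997/37897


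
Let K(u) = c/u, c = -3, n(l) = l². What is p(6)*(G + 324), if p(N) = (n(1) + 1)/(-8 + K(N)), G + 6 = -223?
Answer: -380/17 ≈ -22.353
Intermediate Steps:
G = -229 (G = -6 - 223 = -229)
K(u) = -3/u
p(N) = 2/(-8 - 3/N) (p(N) = (1² + 1)/(-8 - 3/N) = (1 + 1)/(-8 - 3/N) = 2/(-8 - 3/N))
p(6)*(G + 324) = (-2*6/(3 + 8*6))*(-229 + 324) = -2*6/(3 + 48)*95 = -2*6/51*95 = -2*6*1/51*95 = -4/17*95 = -380/17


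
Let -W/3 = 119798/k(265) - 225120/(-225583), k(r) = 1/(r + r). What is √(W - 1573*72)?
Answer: 2*I*√2424697652784613611/225583 ≈ 13806.0*I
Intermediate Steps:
k(r) = 1/(2*r)
W = -42968784327420/225583 (W = -3*(119798/(((½)/265)) - 225120/(-225583)) = -3*(119798/(((½)*(1/265))) - 225120*(-1/225583)) = -3*(119798/(1/530) + 225120/225583) = -3*(119798*530 + 225120/225583) = -3*(63492940 + 225120/225583) = -3*14322928109140/225583 = -42968784327420/225583 ≈ -1.9048e+8)
√(W - 1573*72) = √(-42968784327420/225583 - 1573*72) = √(-42968784327420/225583 - 113256) = √(-42994332955668/225583) = 2*I*√2424697652784613611/225583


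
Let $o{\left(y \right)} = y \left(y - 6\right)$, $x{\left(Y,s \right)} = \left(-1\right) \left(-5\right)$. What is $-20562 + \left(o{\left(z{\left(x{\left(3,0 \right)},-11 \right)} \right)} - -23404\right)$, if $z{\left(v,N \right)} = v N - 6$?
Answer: $6929$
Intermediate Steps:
$x{\left(Y,s \right)} = 5$
$z{\left(v,N \right)} = -6 + N v$ ($z{\left(v,N \right)} = N v - 6 = -6 + N v$)
$o{\left(y \right)} = y \left(-6 + y\right)$
$-20562 + \left(o{\left(z{\left(x{\left(3,0 \right)},-11 \right)} \right)} - -23404\right) = -20562 + \left(\left(-6 - 55\right) \left(-6 - 61\right) - -23404\right) = -20562 + \left(\left(-6 - 55\right) \left(-6 - 61\right) + 23404\right) = -20562 + \left(- 61 \left(-6 - 61\right) + 23404\right) = -20562 + \left(\left(-61\right) \left(-67\right) + 23404\right) = -20562 + \left(4087 + 23404\right) = -20562 + 27491 = 6929$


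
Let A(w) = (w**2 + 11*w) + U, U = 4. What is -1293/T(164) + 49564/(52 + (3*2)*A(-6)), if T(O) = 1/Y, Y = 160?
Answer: -5391271/26 ≈ -2.0736e+5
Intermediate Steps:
T(O) = 1/160
A(w) = 4 + w**2 + 11*w (A(w) = (w**2 + 11*w) + 4 = 4 + w**2 + 11*w)
-1293/T(164) + 49564/(52 + (3*2)*A(-6)) = -1293/1/160 + 49564/(52 + (3*2)*(4 + (-6)**2 + 11*(-6))) = -1293*160 + 49564/(52 + 6*(4 + 36 - 66)) = -206880 + 49564/(52 + 6*(-26)) = -206880 + 49564/(52 - 156) = -206880 + 49564/(-104) = -206880 + 49564*(-1/104) = -206880 - 12391/26 = -5391271/26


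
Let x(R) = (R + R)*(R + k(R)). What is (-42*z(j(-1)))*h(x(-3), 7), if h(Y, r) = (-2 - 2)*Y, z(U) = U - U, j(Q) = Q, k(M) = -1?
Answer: 0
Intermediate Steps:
z(U) = 0
x(R) = 2*R*(-1 + R) (x(R) = (R + R)*(R - 1) = (2*R)*(-1 + R) = 2*R*(-1 + R))
h(Y, r) = -4*Y
(-42*z(j(-1)))*h(x(-3), 7) = (-42*0)*(-8*(-3)*(-1 - 3)) = 0*(-8*(-3)*(-4)) = 0*(-4*24) = 0*(-96) = 0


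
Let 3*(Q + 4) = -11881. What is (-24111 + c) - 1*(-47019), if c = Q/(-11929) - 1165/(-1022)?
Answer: 837898231613/36574314 ≈ 22909.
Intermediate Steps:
Q = -11893/3 (Q = -4 + (⅓)*(-11881) = -4 - 11881/3 = -11893/3 ≈ -3964.3)
c = 53846501/36574314 (c = -11893/3/(-11929) - 1165/(-1022) = -11893/3*(-1/11929) - 1165*(-1/1022) = 11893/35787 + 1165/1022 = 53846501/36574314 ≈ 1.4722)
(-24111 + c) - 1*(-47019) = (-24111 + 53846501/36574314) - 1*(-47019) = -881789438353/36574314 + 47019 = 837898231613/36574314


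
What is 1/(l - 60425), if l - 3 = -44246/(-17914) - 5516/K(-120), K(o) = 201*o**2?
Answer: -6481285200/391596218503303 ≈ -1.6551e-5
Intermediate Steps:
l = 35439706697/6481285200 (l = 3 + (-44246/(-17914) - 5516/(201*(-120)**2)) = 3 + (-44246*(-1/17914) - 5516/(201*14400)) = 3 + (22123/8957 - 5516/2894400) = 3 + (22123/8957 - 5516*1/2894400) = 3 + (22123/8957 - 1379/723600) = 3 + 15995851097/6481285200 = 35439706697/6481285200 ≈ 5.4680)
1/(l - 60425) = 1/(35439706697/6481285200 - 60425) = 1/(-391596218503303/6481285200) = -6481285200/391596218503303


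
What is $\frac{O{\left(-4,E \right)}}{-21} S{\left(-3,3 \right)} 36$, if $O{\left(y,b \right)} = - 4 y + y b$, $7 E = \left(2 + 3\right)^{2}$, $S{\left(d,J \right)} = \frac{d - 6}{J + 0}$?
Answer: $\frac{432}{49} \approx 8.8163$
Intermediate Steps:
$S{\left(d,J \right)} = \frac{-6 + d}{J}$
$E = \frac{25}{7}$ ($E = \frac{\left(2 + 3\right)^{2}}{7} = \frac{5^{2}}{7} = \frac{1}{7} \cdot 25 = \frac{25}{7} \approx 3.5714$)
$O{\left(y,b \right)} = - 4 y + b y$
$\frac{O{\left(-4,E \right)}}{-21} S{\left(-3,3 \right)} 36 = \frac{\left(-4\right) \left(-4 + \frac{25}{7}\right)}{-21} \frac{-6 - 3}{3} \cdot 36 = \left(-4\right) \left(- \frac{3}{7}\right) \left(- \frac{1}{21}\right) \frac{1}{3} \left(-9\right) 36 = \frac{12}{7} \left(- \frac{1}{21}\right) \left(-3\right) 36 = \left(- \frac{4}{49}\right) \left(-3\right) 36 = \frac{12}{49} \cdot 36 = \frac{432}{49}$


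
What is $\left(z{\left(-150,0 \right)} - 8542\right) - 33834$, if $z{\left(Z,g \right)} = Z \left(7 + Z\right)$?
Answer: $-20926$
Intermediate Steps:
$\left(z{\left(-150,0 \right)} - 8542\right) - 33834 = \left(- 150 \left(7 - 150\right) - 8542\right) - 33834 = \left(\left(-150\right) \left(-143\right) + \left(-16741 + 8199\right)\right) - 33834 = \left(21450 - 8542\right) - 33834 = 12908 - 33834 = -20926$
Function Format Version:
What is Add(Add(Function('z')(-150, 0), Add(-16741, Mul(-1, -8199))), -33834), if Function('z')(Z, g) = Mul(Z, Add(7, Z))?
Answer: -20926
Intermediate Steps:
Add(Add(Function('z')(-150, 0), Add(-16741, Mul(-1, -8199))), -33834) = Add(Add(Mul(-150, Add(7, -150)), Add(-16741, Mul(-1, -8199))), -33834) = Add(Add(Mul(-150, -143), Add(-16741, 8199)), -33834) = Add(Add(21450, -8542), -33834) = Add(12908, -33834) = -20926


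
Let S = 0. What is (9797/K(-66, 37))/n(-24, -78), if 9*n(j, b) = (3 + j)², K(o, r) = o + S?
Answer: -9797/3234 ≈ -3.0294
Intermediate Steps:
K(o, r) = o (K(o, r) = o + 0 = o)
n(j, b) = (3 + j)²/9
(9797/K(-66, 37))/n(-24, -78) = (9797/(-66))/(((3 - 24)²/9)) = (9797*(-1/66))/(((⅑)*(-21)²)) = -9797/(66*((⅑)*441)) = -9797/66/49 = -9797/66*1/49 = -9797/3234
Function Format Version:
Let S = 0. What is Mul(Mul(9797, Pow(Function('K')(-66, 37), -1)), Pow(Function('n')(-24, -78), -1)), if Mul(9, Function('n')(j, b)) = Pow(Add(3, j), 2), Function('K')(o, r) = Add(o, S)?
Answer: Rational(-9797, 3234) ≈ -3.0294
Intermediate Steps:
Function('K')(o, r) = o (Function('K')(o, r) = Add(o, 0) = o)
Function('n')(j, b) = Mul(Rational(1, 9), Pow(Add(3, j), 2))
Mul(Mul(9797, Pow(Function('K')(-66, 37), -1)), Pow(Function('n')(-24, -78), -1)) = Mul(Mul(9797, Pow(-66, -1)), Pow(Mul(Rational(1, 9), Pow(Add(3, -24), 2)), -1)) = Mul(Mul(9797, Rational(-1, 66)), Pow(Mul(Rational(1, 9), Pow(-21, 2)), -1)) = Mul(Rational(-9797, 66), Pow(Mul(Rational(1, 9), 441), -1)) = Mul(Rational(-9797, 66), Pow(49, -1)) = Mul(Rational(-9797, 66), Rational(1, 49)) = Rational(-9797, 3234)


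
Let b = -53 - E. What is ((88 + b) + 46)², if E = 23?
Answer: 3364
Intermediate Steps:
b = -76 (b = -53 - 1*23 = -53 - 23 = -76)
((88 + b) + 46)² = ((88 - 76) + 46)² = (12 + 46)² = 58² = 3364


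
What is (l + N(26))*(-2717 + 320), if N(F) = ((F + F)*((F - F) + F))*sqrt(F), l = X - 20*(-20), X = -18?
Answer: -915654 - 3240744*sqrt(26) ≈ -1.7440e+7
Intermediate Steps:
l = 382 (l = -18 - 20*(-20) = -18 + 400 = 382)
N(F) = 2*F**(5/2) (N(F) = ((2*F)*(0 + F))*sqrt(F) = ((2*F)*F)*sqrt(F) = (2*F**2)*sqrt(F) = 2*F**(5/2))
(l + N(26))*(-2717 + 320) = (382 + 2*26**(5/2))*(-2717 + 320) = (382 + 2*(676*sqrt(26)))*(-2397) = (382 + 1352*sqrt(26))*(-2397) = -915654 - 3240744*sqrt(26)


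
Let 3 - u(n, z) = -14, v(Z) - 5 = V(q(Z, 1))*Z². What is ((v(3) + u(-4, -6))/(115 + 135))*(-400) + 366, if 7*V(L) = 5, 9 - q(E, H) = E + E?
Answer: 11218/35 ≈ 320.51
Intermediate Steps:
q(E, H) = 9 - 2*E (q(E, H) = 9 - (E + E) = 9 - 2*E)
V(L) = 5/7 (V(L) = (⅐)*5 = 5/7)
v(Z) = 5 + 5*Z²/7
u(n, z) = 17 (u(n, z) = 3 - 1*(-14) = 3 + 14 = 17)
((v(3) + u(-4, -6))/(115 + 135))*(-400) + 366 = (((5 + (5/7)*3²) + 17)/(115 + 135))*(-400) + 366 = (((5 + (5/7)*9) + 17)/250)*(-400) + 366 = (((5 + 45/7) + 17)*(1/250))*(-400) + 366 = ((80/7 + 17)*(1/250))*(-400) + 366 = ((199/7)*(1/250))*(-400) + 366 = (199/1750)*(-400) + 366 = -1592/35 + 366 = 11218/35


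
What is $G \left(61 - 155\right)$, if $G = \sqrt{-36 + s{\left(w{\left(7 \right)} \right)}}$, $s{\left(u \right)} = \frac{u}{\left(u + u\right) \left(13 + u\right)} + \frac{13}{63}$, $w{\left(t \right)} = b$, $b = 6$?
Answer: $- \frac{47 i \sqrt{22776782}}{399} \approx - 562.17 i$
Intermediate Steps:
$w{\left(t \right)} = 6$
$s{\left(u \right)} = \frac{13}{63} + \frac{1}{2 \left(13 + u\right)}$ ($s{\left(u \right)} = \frac{u}{2 u \left(13 + u\right)} + 13 \cdot \frac{1}{63} = \frac{u}{2 u \left(13 + u\right)} + \frac{13}{63} = u \frac{1}{2 u \left(13 + u\right)} + \frac{13}{63} = \frac{1}{2 \left(13 + u\right)} + \frac{13}{63} = \frac{13}{63} + \frac{1}{2 \left(13 + u\right)}$)
$G = \frac{i \sqrt{22776782}}{798}$ ($G = \sqrt{-36 + \frac{401 + 26 \cdot 6}{126 \left(13 + 6\right)}} = \sqrt{-36 + \frac{401 + 156}{126 \cdot 19}} = \sqrt{-36 + \frac{1}{126} \cdot \frac{1}{19} \cdot 557} = \sqrt{-36 + \frac{557}{2394}} = \sqrt{- \frac{85627}{2394}} = \frac{i \sqrt{22776782}}{798} \approx 5.9806 i$)
$G \left(61 - 155\right) = \frac{i \sqrt{22776782}}{798} \left(61 - 155\right) = \frac{i \sqrt{22776782}}{798} \left(-94\right) = - \frac{47 i \sqrt{22776782}}{399}$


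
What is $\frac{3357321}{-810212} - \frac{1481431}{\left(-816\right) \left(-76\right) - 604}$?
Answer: $- \frac{6761793128}{239215093} \approx -28.267$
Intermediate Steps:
$\frac{3357321}{-810212} - \frac{1481431}{\left(-816\right) \left(-76\right) - 604} = 3357321 \left(- \frac{1}{810212}\right) - \frac{1481431}{62016 - 604} = - \frac{3357321}{810212} - \frac{1481431}{61412} = - \frac{6761793128}{239215093}$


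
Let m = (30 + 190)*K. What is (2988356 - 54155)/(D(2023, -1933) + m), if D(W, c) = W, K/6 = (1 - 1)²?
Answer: 2934201/2023 ≈ 1450.4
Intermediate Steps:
K = 0 (K = 6*(1 - 1)² = 6*0² = 6*0 = 0)
m = 0 (m = (30 + 190)*0 = 220*0 = 0)
(2988356 - 54155)/(D(2023, -1933) + m) = (2988356 - 54155)/(2023 + 0) = 2934201/2023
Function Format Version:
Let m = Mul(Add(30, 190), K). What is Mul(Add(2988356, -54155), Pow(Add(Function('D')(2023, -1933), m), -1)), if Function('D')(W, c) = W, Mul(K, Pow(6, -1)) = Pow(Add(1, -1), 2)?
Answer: Rational(2934201, 2023) ≈ 1450.4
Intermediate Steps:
K = 0 (K = Mul(6, Pow(Add(1, -1), 2)) = Mul(6, Pow(0, 2)) = Mul(6, 0) = 0)
m = 0 (m = Mul(Add(30, 190), 0) = Mul(220, 0) = 0)
Mul(Add(2988356, -54155), Pow(Add(Function('D')(2023, -1933), m), -1)) = Mul(Add(2988356, -54155), Pow(Add(2023, 0), -1)) = Mul(2934201, Pow(2023, -1)) = Mul(2934201, Rational(1, 2023)) = Rational(2934201, 2023)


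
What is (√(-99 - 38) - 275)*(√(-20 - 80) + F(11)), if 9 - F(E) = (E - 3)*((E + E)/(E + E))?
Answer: -275 - 2750*I - √137*(10 - I) ≈ -392.05 - 2738.3*I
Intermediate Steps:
F(E) = 12 - E (F(E) = 9 - (E - 3)*(E + E)/(E + E) = 9 - (-3 + E)*(2*E)/((2*E)) = 9 - (-3 + E)*(2*E)*(1/(2*E)) = 9 - (-3 + E) = 9 + (3 - E) = 12 - E)
(√(-99 - 38) - 275)*(√(-20 - 80) + F(11)) = (√(-99 - 38) - 275)*(√(-20 - 80) + (12 - 1*11)) = (√(-137) - 275)*(√(-100) + (12 - 11)) = (I*√137 - 275)*(10*I + 1) = (-275 + I*√137)*(1 + 10*I) = (1 + 10*I)*(-275 + I*√137)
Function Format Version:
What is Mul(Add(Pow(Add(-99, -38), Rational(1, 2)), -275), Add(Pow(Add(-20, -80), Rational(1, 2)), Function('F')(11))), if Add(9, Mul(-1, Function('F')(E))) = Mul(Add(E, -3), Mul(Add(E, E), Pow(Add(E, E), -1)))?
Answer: Add(-275, Mul(-2750, I), Mul(-1, Pow(137, Rational(1, 2)), Add(10, Mul(-1, I)))) ≈ Add(-392.05, Mul(-2738.3, I))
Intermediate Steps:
Function('F')(E) = Add(12, Mul(-1, E)) (Function('F')(E) = Add(9, Mul(-1, Mul(Add(E, -3), Mul(Add(E, E), Pow(Add(E, E), -1))))) = Add(9, Mul(-1, Mul(Add(-3, E), Mul(Mul(2, E), Pow(Mul(2, E), -1))))) = Add(9, Mul(-1, Mul(Add(-3, E), Mul(Mul(2, E), Mul(Rational(1, 2), Pow(E, -1)))))) = Add(9, Mul(-1, Mul(Add(-3, E), 1))) = Add(9, Mul(-1, Add(-3, E))) = Add(9, Add(3, Mul(-1, E))) = Add(12, Mul(-1, E)))
Mul(Add(Pow(Add(-99, -38), Rational(1, 2)), -275), Add(Pow(Add(-20, -80), Rational(1, 2)), Function('F')(11))) = Mul(Add(Pow(Add(-99, -38), Rational(1, 2)), -275), Add(Pow(Add(-20, -80), Rational(1, 2)), Add(12, Mul(-1, 11)))) = Mul(Add(Pow(-137, Rational(1, 2)), -275), Add(Pow(-100, Rational(1, 2)), Add(12, -11))) = Mul(Add(Mul(I, Pow(137, Rational(1, 2))), -275), Add(Mul(10, I), 1)) = Mul(Add(-275, Mul(I, Pow(137, Rational(1, 2)))), Add(1, Mul(10, I))) = Mul(Add(1, Mul(10, I)), Add(-275, Mul(I, Pow(137, Rational(1, 2)))))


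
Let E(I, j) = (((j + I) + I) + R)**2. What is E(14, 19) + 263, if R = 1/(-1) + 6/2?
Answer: 2664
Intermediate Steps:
R = 2 (R = 1*(-1) + 6*(1/2) = -1 + 3 = 2)
E(I, j) = (2 + j + 2*I)**2 (E(I, j) = (((j + I) + I) + 2)**2 = (((I + j) + I) + 2)**2 = ((j + 2*I) + 2)**2 = (2 + j + 2*I)**2)
E(14, 19) + 263 = (2 + 19 + 2*14)**2 + 263 = (2 + 19 + 28)**2 + 263 = 49**2 + 263 = 2401 + 263 = 2664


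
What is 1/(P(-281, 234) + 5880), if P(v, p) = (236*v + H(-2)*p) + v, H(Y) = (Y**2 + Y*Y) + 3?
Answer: -1/58143 ≈ -1.7199e-5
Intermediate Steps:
H(Y) = 3 + 2*Y**2 (H(Y) = (Y**2 + Y**2) + 3 = 2*Y**2 + 3 = 3 + 2*Y**2)
P(v, p) = 11*p + 237*v (P(v, p) = (236*v + (3 + 2*(-2)**2)*p) + v = (236*v + (3 + 2*4)*p) + v = (236*v + (3 + 8)*p) + v = (236*v + 11*p) + v = (11*p + 236*v) + v = 11*p + 237*v)
1/(P(-281, 234) + 5880) = 1/((11*234 + 237*(-281)) + 5880) = 1/((2574 - 66597) + 5880) = 1/(-64023 + 5880) = 1/(-58143) = -1/58143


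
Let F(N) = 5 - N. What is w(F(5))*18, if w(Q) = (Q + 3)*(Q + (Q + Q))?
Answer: 0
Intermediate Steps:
w(Q) = 3*Q*(3 + Q) (w(Q) = (3 + Q)*(Q + 2*Q) = (3 + Q)*(3*Q) = 3*Q*(3 + Q))
w(F(5))*18 = (3*(5 - 1*5)*(3 + (5 - 1*5)))*18 = (3*(5 - 5)*(3 + (5 - 5)))*18 = (3*0*(3 + 0))*18 = (3*0*3)*18 = 0*18 = 0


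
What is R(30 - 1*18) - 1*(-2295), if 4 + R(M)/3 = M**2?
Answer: 2715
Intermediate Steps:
R(M) = -12 + 3*M**2
R(30 - 1*18) - 1*(-2295) = (-12 + 3*(30 - 1*18)**2) - 1*(-2295) = (-12 + 3*(30 - 18)**2) + 2295 = (-12 + 3*12**2) + 2295 = (-12 + 3*144) + 2295 = (-12 + 432) + 2295 = 420 + 2295 = 2715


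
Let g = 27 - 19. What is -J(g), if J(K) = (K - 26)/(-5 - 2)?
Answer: -18/7 ≈ -2.5714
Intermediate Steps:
g = 8
J(K) = 26/7 - K/7 (J(K) = (-26 + K)/(-7) = (-26 + K)*(-⅐) = 26/7 - K/7)
-J(g) = -(26/7 - ⅐*8) = -(26/7 - 8/7) = -1*18/7 = -18/7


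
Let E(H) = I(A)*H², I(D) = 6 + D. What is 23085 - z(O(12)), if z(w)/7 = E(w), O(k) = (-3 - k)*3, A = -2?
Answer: -33615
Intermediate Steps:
O(k) = -9 - 3*k
E(H) = 4*H² (E(H) = (6 - 2)*H² = 4*H²)
z(w) = 28*w² (z(w) = 7*(4*w²) = 28*w²)
23085 - z(O(12)) = 23085 - 28*(-9 - 3*12)² = 23085 - 28*(-9 - 36)² = 23085 - 28*(-45)² = 23085 - 28*2025 = 23085 - 1*56700 = 23085 - 56700 = -33615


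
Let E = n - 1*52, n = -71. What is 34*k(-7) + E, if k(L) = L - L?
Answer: -123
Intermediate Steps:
k(L) = 0
E = -123 (E = -71 - 1*52 = -71 - 52 = -123)
34*k(-7) + E = 34*0 - 123 = 0 - 123 = -123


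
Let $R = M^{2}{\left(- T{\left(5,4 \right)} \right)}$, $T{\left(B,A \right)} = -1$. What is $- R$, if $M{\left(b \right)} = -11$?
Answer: $-121$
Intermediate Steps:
$R = 121$ ($R = \left(-11\right)^{2} = 121$)
$- R = \left(-1\right) 121 = -121$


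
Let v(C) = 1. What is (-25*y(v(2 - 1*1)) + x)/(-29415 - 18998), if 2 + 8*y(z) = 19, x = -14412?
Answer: 115721/387304 ≈ 0.29879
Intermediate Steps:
y(z) = 17/8 (y(z) = -1/4 + (1/8)*19 = -1/4 + 19/8 = 17/8)
(-25*y(v(2 - 1*1)) + x)/(-29415 - 18998) = (-25*17/8 - 14412)/(-29415 - 18998) = (-425/8 - 14412)/(-48413) = -115721/8*(-1/48413) = 115721/387304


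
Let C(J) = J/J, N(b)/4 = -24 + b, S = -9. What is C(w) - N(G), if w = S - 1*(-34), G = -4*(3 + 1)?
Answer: 161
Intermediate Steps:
G = -16 (G = -4*4 = -16)
N(b) = -96 + 4*b (N(b) = 4*(-24 + b) = -96 + 4*b)
w = 25 (w = -9 - 1*(-34) = -9 + 34 = 25)
C(J) = 1
C(w) - N(G) = 1 - (-96 + 4*(-16)) = 1 - (-96 - 64) = 1 - 1*(-160) = 1 + 160 = 161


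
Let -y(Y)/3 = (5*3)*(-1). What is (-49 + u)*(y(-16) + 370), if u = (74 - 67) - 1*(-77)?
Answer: 14525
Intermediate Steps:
y(Y) = 45 (y(Y) = -3*5*3*(-1) = -45*(-1) = -3*(-15) = 45)
u = 84 (u = 7 + 77 = 84)
(-49 + u)*(y(-16) + 370) = (-49 + 84)*(45 + 370) = 35*415 = 14525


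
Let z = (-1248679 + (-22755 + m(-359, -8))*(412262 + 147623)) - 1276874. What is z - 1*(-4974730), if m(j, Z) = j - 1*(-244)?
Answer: -12802120773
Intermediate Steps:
m(j, Z) = 244 + j (m(j, Z) = j + 244 = 244 + j)
z = -12807095503 (z = (-1248679 + (-22755 + (244 - 359))*(412262 + 147623)) - 1276874 = (-1248679 + (-22755 - 115)*559885) - 1276874 = (-1248679 - 22870*559885) - 1276874 = (-1248679 - 12804569950) - 1276874 = -12805818629 - 1276874 = -12807095503)
z - 1*(-4974730) = -12807095503 - 1*(-4974730) = -12807095503 + 4974730 = -12802120773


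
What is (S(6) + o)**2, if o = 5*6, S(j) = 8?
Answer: 1444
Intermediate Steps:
o = 30
(S(6) + o)**2 = (8 + 30)**2 = 38**2 = 1444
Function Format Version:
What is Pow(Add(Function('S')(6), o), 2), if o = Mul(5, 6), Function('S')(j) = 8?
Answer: 1444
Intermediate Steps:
o = 30
Pow(Add(Function('S')(6), o), 2) = Pow(Add(8, 30), 2) = Pow(38, 2) = 1444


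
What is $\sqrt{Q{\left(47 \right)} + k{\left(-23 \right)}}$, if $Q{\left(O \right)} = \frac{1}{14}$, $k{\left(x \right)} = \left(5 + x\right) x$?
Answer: $\frac{\sqrt{81158}}{14} \approx 20.349$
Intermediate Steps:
$k{\left(x \right)} = x \left(5 + x\right)$
$Q{\left(O \right)} = \frac{1}{14}$
$\sqrt{Q{\left(47 \right)} + k{\left(-23 \right)}} = \sqrt{\frac{1}{14} - 23 \left(5 - 23\right)} = \sqrt{\frac{1}{14} - -414} = \sqrt{\frac{1}{14} + 414} = \sqrt{\frac{5797}{14}} = \frac{\sqrt{81158}}{14}$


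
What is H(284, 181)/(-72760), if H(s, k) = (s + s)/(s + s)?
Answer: -1/72760 ≈ -1.3744e-5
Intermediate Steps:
H(s, k) = 1 (H(s, k) = (2*s)/((2*s)) = (2*s)*(1/(2*s)) = 1)
H(284, 181)/(-72760) = 1/(-72760) = 1*(-1/72760) = -1/72760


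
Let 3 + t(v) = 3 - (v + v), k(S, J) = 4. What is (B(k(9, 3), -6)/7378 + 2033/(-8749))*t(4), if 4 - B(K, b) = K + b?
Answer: 59787920/32275061 ≈ 1.8524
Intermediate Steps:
B(K, b) = 4 - K - b (B(K, b) = 4 - (K + b) = 4 + (-K - b) = 4 - K - b)
t(v) = -2*v (t(v) = -3 + (3 - (v + v)) = -3 + (3 - 2*v) = -2*v)
(B(k(9, 3), -6)/7378 + 2033/(-8749))*t(4) = ((4 - 1*4 - 1*(-6))/7378 + 2033/(-8749))*(-2*4) = ((4 - 4 + 6)*(1/7378) + 2033*(-1/8749))*(-8) = (6*(1/7378) - 2033/8749)*(-8) = (3/3689 - 2033/8749)*(-8) = -7473490/32275061*(-8) = 59787920/32275061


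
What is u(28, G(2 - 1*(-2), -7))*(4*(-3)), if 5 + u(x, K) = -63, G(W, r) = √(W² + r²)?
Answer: 816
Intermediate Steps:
u(x, K) = -68 (u(x, K) = -5 - 63 = -68)
u(28, G(2 - 1*(-2), -7))*(4*(-3)) = -272*(-3) = -68*(-12) = 816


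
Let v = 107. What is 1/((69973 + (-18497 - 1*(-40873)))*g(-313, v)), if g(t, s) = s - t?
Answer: 1/38786580 ≈ 2.5782e-8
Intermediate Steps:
1/((69973 + (-18497 - 1*(-40873)))*g(-313, v)) = 1/((69973 + (-18497 - 1*(-40873)))*(107 - 1*(-313))) = 1/((69973 + (-18497 + 40873))*(107 + 313)) = 1/((69973 + 22376)*420) = (1/420)/92349 = (1/92349)*(1/420) = 1/38786580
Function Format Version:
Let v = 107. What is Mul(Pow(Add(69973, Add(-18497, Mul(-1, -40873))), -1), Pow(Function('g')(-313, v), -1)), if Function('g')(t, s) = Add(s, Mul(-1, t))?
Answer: Rational(1, 38786580) ≈ 2.5782e-8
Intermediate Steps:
Mul(Pow(Add(69973, Add(-18497, Mul(-1, -40873))), -1), Pow(Function('g')(-313, v), -1)) = Mul(Pow(Add(69973, Add(-18497, Mul(-1, -40873))), -1), Pow(Add(107, Mul(-1, -313)), -1)) = Mul(Pow(Add(69973, Add(-18497, 40873)), -1), Pow(Add(107, 313), -1)) = Mul(Pow(Add(69973, 22376), -1), Pow(420, -1)) = Mul(Pow(92349, -1), Rational(1, 420)) = Mul(Rational(1, 92349), Rational(1, 420)) = Rational(1, 38786580)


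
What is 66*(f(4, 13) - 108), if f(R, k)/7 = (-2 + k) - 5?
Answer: -4356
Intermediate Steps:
f(R, k) = -49 + 7*k (f(R, k) = 7*((-2 + k) - 5) = 7*(-7 + k) = -49 + 7*k)
66*(f(4, 13) - 108) = 66*((-49 + 7*13) - 108) = 66*((-49 + 91) - 108) = 66*(42 - 108) = 66*(-66) = -4356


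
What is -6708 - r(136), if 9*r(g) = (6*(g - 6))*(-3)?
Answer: -6448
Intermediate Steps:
r(g) = 12 - 2*g (r(g) = ((6*(g - 6))*(-3))/9 = ((6*(-6 + g))*(-3))/9 = ((-36 + 6*g)*(-3))/9 = (108 - 18*g)/9 = 12 - 2*g)
-6708 - r(136) = -6708 - (12 - 2*136) = -6708 - (12 - 272) = -6708 - 1*(-260) = -6708 + 260 = -6448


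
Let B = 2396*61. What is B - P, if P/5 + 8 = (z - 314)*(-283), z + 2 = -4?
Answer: -306604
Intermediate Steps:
z = -6 (z = -2 - 4 = -6)
P = 452760 (P = -40 + 5*((-6 - 314)*(-283)) = -40 + 5*(-320*(-283)) = -40 + 5*90560 = -40 + 452800 = 452760)
B = 146156
B - P = 146156 - 1*452760 = 146156 - 452760 = -306604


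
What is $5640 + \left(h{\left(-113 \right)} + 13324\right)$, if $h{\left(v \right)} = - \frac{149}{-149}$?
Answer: $18965$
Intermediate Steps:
$h{\left(v \right)} = 1$ ($h{\left(v \right)} = \left(-149\right) \left(- \frac{1}{149}\right) = 1$)
$5640 + \left(h{\left(-113 \right)} + 13324\right) = 5640 + \left(1 + 13324\right) = 5640 + 13325 = 18965$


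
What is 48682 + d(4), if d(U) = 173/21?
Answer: 1022495/21 ≈ 48690.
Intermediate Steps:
d(U) = 173/21 (d(U) = 173*(1/21) = 173/21)
48682 + d(4) = 48682 + 173/21 = 1022495/21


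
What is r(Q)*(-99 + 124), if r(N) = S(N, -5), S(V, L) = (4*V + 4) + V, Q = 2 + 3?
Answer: 725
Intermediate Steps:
Q = 5
S(V, L) = 4 + 5*V (S(V, L) = (4 + 4*V) + V = 4 + 5*V)
r(N) = 4 + 5*N
r(Q)*(-99 + 124) = (4 + 5*5)*(-99 + 124) = (4 + 25)*25 = 29*25 = 725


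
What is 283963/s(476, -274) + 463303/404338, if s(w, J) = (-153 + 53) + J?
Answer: -2605539913/3436873 ≈ -758.11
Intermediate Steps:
s(w, J) = -100 + J
283963/s(476, -274) + 463303/404338 = 283963/(-100 - 274) + 463303/404338 = 283963/(-374) + 463303*(1/404338) = 283963*(-1/374) + 463303/404338 = -283963/374 + 463303/404338 = -2605539913/3436873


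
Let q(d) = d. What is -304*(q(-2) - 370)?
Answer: 113088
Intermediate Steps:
-304*(q(-2) - 370) = -304*(-2 - 370) = -304*(-372) = 113088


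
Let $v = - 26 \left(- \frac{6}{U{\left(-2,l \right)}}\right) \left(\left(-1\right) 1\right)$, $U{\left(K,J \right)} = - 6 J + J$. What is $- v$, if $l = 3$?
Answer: $- \frac{52}{5} \approx -10.4$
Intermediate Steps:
$U{\left(K,J \right)} = - 5 J$
$v = \frac{52}{5}$ ($v = - 26 \left(- \frac{6}{\left(-5\right) 3}\right) \left(\left(-1\right) 1\right) = - 26 \left(- \frac{6}{-15}\right) \left(-1\right) = - 26 \left(\left(-6\right) \left(- \frac{1}{15}\right)\right) \left(-1\right) = \left(-26\right) \frac{2}{5} \left(-1\right) = \left(- \frac{52}{5}\right) \left(-1\right) = \frac{52}{5} \approx 10.4$)
$- v = \left(-1\right) \frac{52}{5} = - \frac{52}{5}$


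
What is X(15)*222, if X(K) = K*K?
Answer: 49950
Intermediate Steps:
X(K) = K**2
X(15)*222 = 15**2*222 = 225*222 = 49950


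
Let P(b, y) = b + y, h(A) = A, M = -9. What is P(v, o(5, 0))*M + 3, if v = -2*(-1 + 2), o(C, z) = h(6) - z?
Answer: -33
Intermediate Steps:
o(C, z) = 6 - z
v = -2 (v = -2*1 = -2)
P(v, o(5, 0))*M + 3 = (-2 + (6 - 1*0))*(-9) + 3 = (-2 + (6 + 0))*(-9) + 3 = (-2 + 6)*(-9) + 3 = 4*(-9) + 3 = -36 + 3 = -33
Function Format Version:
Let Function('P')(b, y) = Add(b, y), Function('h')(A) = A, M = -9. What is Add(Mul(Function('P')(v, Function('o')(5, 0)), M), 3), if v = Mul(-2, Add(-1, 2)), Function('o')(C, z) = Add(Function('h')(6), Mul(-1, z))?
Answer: -33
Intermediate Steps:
Function('o')(C, z) = Add(6, Mul(-1, z))
v = -2 (v = Mul(-2, 1) = -2)
Add(Mul(Function('P')(v, Function('o')(5, 0)), M), 3) = Add(Mul(Add(-2, Add(6, Mul(-1, 0))), -9), 3) = Add(Mul(Add(-2, Add(6, 0)), -9), 3) = Add(Mul(Add(-2, 6), -9), 3) = Add(Mul(4, -9), 3) = Add(-36, 3) = -33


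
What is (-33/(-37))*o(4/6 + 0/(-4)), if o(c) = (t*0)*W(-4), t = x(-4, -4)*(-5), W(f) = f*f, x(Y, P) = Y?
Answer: 0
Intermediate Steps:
W(f) = f**2
t = 20 (t = -4*(-5) = 20)
o(c) = 0 (o(c) = (20*0)*(-4)**2 = 0*16 = 0)
(-33/(-37))*o(4/6 + 0/(-4)) = (-33/(-37))*0 = -1/37*(-33)*0 = (33/37)*0 = 0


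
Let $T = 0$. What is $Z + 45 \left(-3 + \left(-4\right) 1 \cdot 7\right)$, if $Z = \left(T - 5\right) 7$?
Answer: $-1430$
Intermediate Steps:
$Z = -35$ ($Z = \left(0 - 5\right) 7 = \left(-5\right) 7 = -35$)
$Z + 45 \left(-3 + \left(-4\right) 1 \cdot 7\right) = -35 + 45 \left(-3 + \left(-4\right) 1 \cdot 7\right) = -35 + 45 \left(-3 - 28\right) = -35 + 45 \left(-31\right) = -35 - 1395 = -1430$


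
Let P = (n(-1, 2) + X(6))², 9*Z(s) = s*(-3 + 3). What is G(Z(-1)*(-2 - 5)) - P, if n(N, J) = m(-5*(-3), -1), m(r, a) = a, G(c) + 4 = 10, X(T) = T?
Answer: -19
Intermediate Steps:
Z(s) = 0 (Z(s) = (s*(-3 + 3))/9 = (s*0)/9 = (⅑)*0 = 0)
G(c) = 6 (G(c) = -4 + 10 = 6)
n(N, J) = -1
P = 25 (P = (-1 + 6)² = 5² = 25)
G(Z(-1)*(-2 - 5)) - P = 6 - 1*25 = 6 - 25 = -19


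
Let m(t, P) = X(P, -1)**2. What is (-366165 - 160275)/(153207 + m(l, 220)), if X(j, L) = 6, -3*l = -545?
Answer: -175480/51081 ≈ -3.4353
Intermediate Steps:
l = 545/3 (l = -1/3*(-545) = 545/3 ≈ 181.67)
m(t, P) = 36 (m(t, P) = 6**2 = 36)
(-366165 - 160275)/(153207 + m(l, 220)) = (-366165 - 160275)/(153207 + 36) = -526440/153243 = -526440*1/153243 = -175480/51081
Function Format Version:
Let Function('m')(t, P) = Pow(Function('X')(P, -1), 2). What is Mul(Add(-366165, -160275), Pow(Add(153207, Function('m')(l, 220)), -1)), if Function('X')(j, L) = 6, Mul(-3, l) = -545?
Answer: Rational(-175480, 51081) ≈ -3.4353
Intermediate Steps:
l = Rational(545, 3) (l = Mul(Rational(-1, 3), -545) = Rational(545, 3) ≈ 181.67)
Function('m')(t, P) = 36 (Function('m')(t, P) = Pow(6, 2) = 36)
Mul(Add(-366165, -160275), Pow(Add(153207, Function('m')(l, 220)), -1)) = Mul(Add(-366165, -160275), Pow(Add(153207, 36), -1)) = Mul(-526440, Pow(153243, -1)) = Mul(-526440, Rational(1, 153243)) = Rational(-175480, 51081)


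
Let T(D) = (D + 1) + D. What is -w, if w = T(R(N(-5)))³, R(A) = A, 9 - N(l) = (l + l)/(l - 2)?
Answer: -1442897/343 ≈ -4206.7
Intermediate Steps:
N(l) = 9 - 2*l/(-2 + l) (N(l) = 9 - (l + l)/(l - 2) = 9 - 2*l/(-2 + l))
T(D) = 1 + 2*D (T(D) = (1 + D) + D = 1 + 2*D)
w = 1442897/343 (w = (1 + 2*((-18 + 7*(-5))/(-2 - 5)))³ = (1 + 2*((-18 - 35)/(-7)))³ = (1 + 2*(-⅐*(-53)))³ = (1 + 2*(53/7))³ = (1 + 106/7)³ = (113/7)³ = 1442897/343 ≈ 4206.7)
-w = -1*1442897/343 = -1442897/343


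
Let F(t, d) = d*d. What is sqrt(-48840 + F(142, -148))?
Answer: 2*I*sqrt(6734) ≈ 164.12*I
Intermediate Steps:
F(t, d) = d**2
sqrt(-48840 + F(142, -148)) = sqrt(-48840 + (-148)**2) = sqrt(-48840 + 21904) = sqrt(-26936) = 2*I*sqrt(6734)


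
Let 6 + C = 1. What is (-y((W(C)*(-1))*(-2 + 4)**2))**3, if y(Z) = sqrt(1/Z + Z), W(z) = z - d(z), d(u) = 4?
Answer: -1297*sqrt(1297)/216 ≈ -216.25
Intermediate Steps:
C = -5 (C = -6 + 1 = -5)
W(z) = -4 + z (W(z) = z - 1*4 = z - 4 = -4 + z)
y(Z) = sqrt(Z + 1/Z)
(-y((W(C)*(-1))*(-2 + 4)**2))**3 = (-sqrt(((-4 - 5)*(-1))*(-2 + 4)**2 + 1/(((-4 - 5)*(-1))*(-2 + 4)**2)))**3 = (-sqrt(-9*(-1)*2**2 + 1/(-9*(-1)*2**2)))**3 = (-sqrt(9*4 + 1/(9*4)))**3 = (-sqrt(36 + 1/36))**3 = (-sqrt(1297/36))**3 = (-sqrt(1297)/6)**3 = -1297*sqrt(1297)/216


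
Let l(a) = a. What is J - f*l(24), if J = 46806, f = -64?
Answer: 48342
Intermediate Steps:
J - f*l(24) = 46806 - (-64)*24 = 46806 - 1*(-1536) = 46806 + 1536 = 48342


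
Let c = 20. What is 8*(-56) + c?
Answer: -428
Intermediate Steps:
8*(-56) + c = 8*(-56) + 20 = -448 + 20 = -428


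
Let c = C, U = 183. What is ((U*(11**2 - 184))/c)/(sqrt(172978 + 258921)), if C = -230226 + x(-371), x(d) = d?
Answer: 11529*sqrt(431899)/99594613703 ≈ 7.6076e-5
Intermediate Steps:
C = -230597 (C = -230226 - 371 = -230597)
c = -230597
((U*(11**2 - 184))/c)/(sqrt(172978 + 258921)) = ((183*(11**2 - 184))/(-230597))/(sqrt(172978 + 258921)) = ((183*(121 - 184))*(-1/230597))/(sqrt(431899)) = ((183*(-63))*(-1/230597))*(sqrt(431899)/431899) = (-11529*(-1/230597))*(sqrt(431899)/431899) = 11529*(sqrt(431899)/431899)/230597 = 11529*sqrt(431899)/99594613703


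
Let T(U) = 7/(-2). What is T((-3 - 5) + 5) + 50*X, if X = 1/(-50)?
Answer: -9/2 ≈ -4.5000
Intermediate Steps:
X = -1/50 ≈ -0.020000
T(U) = -7/2 (T(U) = 7*(-½) = -7/2)
T((-3 - 5) + 5) + 50*X = -7/2 + 50*(-1/50) = -7/2 - 1 = -9/2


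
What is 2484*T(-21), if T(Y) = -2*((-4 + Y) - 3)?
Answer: 139104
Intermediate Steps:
T(Y) = 14 - 2*Y (T(Y) = -2*(-7 + Y) = 14 - 2*Y)
2484*T(-21) = 2484*(14 - 2*(-21)) = 2484*(14 + 42) = 2484*56 = 139104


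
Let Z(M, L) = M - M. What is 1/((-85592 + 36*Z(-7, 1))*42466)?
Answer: -1/3634749872 ≈ -2.7512e-10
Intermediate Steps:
Z(M, L) = 0
1/((-85592 + 36*Z(-7, 1))*42466) = 1/((-85592 + 36*0)*42466) = (1/42466)/(-85592 + 0) = (1/42466)/(-85592) = -1/85592*1/42466 = -1/3634749872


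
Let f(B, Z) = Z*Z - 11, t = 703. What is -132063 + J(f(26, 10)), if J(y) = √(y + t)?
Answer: -132063 + 6*√22 ≈ -1.3203e+5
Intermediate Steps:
f(B, Z) = -11 + Z² (f(B, Z) = Z² - 11 = -11 + Z²)
J(y) = √(703 + y) (J(y) = √(y + 703) = √(703 + y))
-132063 + J(f(26, 10)) = -132063 + √(703 + (-11 + 10²)) = -132063 + √(703 + (-11 + 100)) = -132063 + √(703 + 89) = -132063 + √792 = -132063 + 6*√22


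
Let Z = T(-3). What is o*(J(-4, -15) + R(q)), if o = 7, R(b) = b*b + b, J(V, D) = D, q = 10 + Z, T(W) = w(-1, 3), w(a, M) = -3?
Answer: 287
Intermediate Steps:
T(W) = -3
Z = -3
q = 7 (q = 10 - 3 = 7)
R(b) = b + b² (R(b) = b² + b = b + b²)
o*(J(-4, -15) + R(q)) = 7*(-15 + 7*(1 + 7)) = 7*(-15 + 7*8) = 7*(-15 + 56) = 7*41 = 287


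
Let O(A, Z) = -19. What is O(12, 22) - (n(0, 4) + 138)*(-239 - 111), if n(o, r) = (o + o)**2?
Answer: 48281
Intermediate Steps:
n(o, r) = 4*o**2 (n(o, r) = (2*o)**2 = 4*o**2)
O(12, 22) - (n(0, 4) + 138)*(-239 - 111) = -19 - (4*0**2 + 138)*(-239 - 111) = -19 - (4*0 + 138)*(-350) = -19 - (0 + 138)*(-350) = -19 - 138*(-350) = -19 - 1*(-48300) = -19 + 48300 = 48281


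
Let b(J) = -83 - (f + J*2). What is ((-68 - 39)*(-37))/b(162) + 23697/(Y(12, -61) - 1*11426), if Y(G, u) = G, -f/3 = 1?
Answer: -27380807/2305628 ≈ -11.876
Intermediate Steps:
f = -3 (f = -3*1 = -3)
b(J) = -80 - 2*J (b(J) = -83 - (-3 + J*2) = -83 - (-3 + 2*J) = -83 + (3 - 2*J) = -80 - 2*J)
((-68 - 39)*(-37))/b(162) + 23697/(Y(12, -61) - 1*11426) = ((-68 - 39)*(-37))/(-80 - 2*162) + 23697/(12 - 1*11426) = (-107*(-37))/(-80 - 324) + 23697/(12 - 11426) = 3959/(-404) + 23697/(-11414) = 3959*(-1/404) + 23697*(-1/11414) = -3959/404 - 23697/11414 = -27380807/2305628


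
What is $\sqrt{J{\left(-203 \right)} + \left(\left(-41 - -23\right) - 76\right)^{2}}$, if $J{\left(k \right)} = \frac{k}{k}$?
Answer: $\sqrt{8837} \approx 94.005$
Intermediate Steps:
$J{\left(k \right)} = 1$
$\sqrt{J{\left(-203 \right)} + \left(\left(-41 - -23\right) - 76\right)^{2}} = \sqrt{1 + \left(\left(-41 - -23\right) - 76\right)^{2}} = \sqrt{1 + \left(\left(-41 + 23\right) - 76\right)^{2}} = \sqrt{1 + \left(-18 - 76\right)^{2}} = \sqrt{1 + \left(-94\right)^{2}} = \sqrt{1 + 8836} = \sqrt{8837}$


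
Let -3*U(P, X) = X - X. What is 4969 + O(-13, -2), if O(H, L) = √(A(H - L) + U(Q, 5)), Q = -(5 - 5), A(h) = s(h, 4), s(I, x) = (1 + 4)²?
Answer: 4974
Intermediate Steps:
s(I, x) = 25 (s(I, x) = 5² = 25)
A(h) = 25
Q = 0 (Q = -1*0 = 0)
U(P, X) = 0 (U(P, X) = -(X - X)/3 = -⅓*0 = 0)
O(H, L) = 5 (O(H, L) = √(25 + 0) = √25 = 5)
4969 + O(-13, -2) = 4969 + 5 = 4974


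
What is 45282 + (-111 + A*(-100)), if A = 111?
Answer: 34071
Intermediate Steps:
45282 + (-111 + A*(-100)) = 45282 + (-111 + 111*(-100)) = 45282 + (-111 - 11100) = 45282 - 11211 = 34071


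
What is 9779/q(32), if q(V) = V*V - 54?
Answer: 9779/970 ≈ 10.081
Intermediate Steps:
q(V) = -54 + V² (q(V) = V² - 54 = -54 + V²)
9779/q(32) = 9779/(-54 + 32²) = 9779/(-54 + 1024) = 9779/970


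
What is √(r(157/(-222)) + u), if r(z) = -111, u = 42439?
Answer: 2*√10582 ≈ 205.74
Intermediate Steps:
√(r(157/(-222)) + u) = √(-111 + 42439) = √42328 = 2*√10582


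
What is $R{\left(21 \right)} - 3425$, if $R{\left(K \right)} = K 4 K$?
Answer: $-1661$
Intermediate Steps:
$R{\left(K \right)} = 4 K^{2}$ ($R{\left(K \right)} = 4 K K = 4 K^{2}$)
$R{\left(21 \right)} - 3425 = 4 \cdot 21^{2} - 3425 = 4 \cdot 441 - 3425 = 1764 - 3425 = -1661$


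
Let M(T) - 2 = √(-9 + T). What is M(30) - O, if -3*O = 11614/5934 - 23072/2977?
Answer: 1829369/26498277 + √21 ≈ 4.6516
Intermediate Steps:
M(T) = 2 + √(-9 + T)
O = 51167185/26498277 (O = -(11614/5934 - 23072/2977)/3 = -(11614*(1/5934) - 23072*1/2977)/3 = -(5807/2967 - 23072/2977)/3 = -⅓*(-51167185/8832759) = 51167185/26498277 ≈ 1.9310)
M(30) - O = (2 + √(-9 + 30)) - 1*51167185/26498277 = (2 + √21) - 51167185/26498277 = 1829369/26498277 + √21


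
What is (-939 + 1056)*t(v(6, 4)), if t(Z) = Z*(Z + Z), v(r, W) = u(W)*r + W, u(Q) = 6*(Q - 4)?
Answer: 3744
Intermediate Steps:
u(Q) = -24 + 6*Q (u(Q) = 6*(-4 + Q) = -24 + 6*Q)
v(r, W) = W + r*(-24 + 6*W) (v(r, W) = (-24 + 6*W)*r + W = r*(-24 + 6*W) + W = W + r*(-24 + 6*W))
t(Z) = 2*Z² (t(Z) = Z*(2*Z) = 2*Z²)
(-939 + 1056)*t(v(6, 4)) = (-939 + 1056)*(2*(4 + 6*6*(-4 + 4))²) = 117*(2*(4 + 6*6*0)²) = 117*(2*(4 + 0)²) = 117*(2*4²) = 117*(2*16) = 117*32 = 3744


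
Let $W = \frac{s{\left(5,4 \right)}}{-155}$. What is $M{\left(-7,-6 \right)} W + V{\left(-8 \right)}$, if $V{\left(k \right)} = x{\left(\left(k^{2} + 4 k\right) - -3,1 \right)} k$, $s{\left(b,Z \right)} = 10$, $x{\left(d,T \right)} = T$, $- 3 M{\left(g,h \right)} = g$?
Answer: $- \frac{758}{93} \approx -8.1505$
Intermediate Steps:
$M{\left(g,h \right)} = - \frac{g}{3}$
$V{\left(k \right)} = k$ ($V{\left(k \right)} = 1 k = k$)
$W = - \frac{2}{31}$ ($W = \frac{10}{-155} = 10 \left(- \frac{1}{155}\right) = - \frac{2}{31} \approx -0.064516$)
$M{\left(-7,-6 \right)} W + V{\left(-8 \right)} = \left(- \frac{1}{3}\right) \left(-7\right) \left(- \frac{2}{31}\right) - 8 = \frac{7}{3} \left(- \frac{2}{31}\right) - 8 = - \frac{14}{93} - 8 = - \frac{758}{93}$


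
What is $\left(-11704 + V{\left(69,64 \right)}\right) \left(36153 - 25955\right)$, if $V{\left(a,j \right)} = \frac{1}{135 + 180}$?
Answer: $- \frac{37597568282}{315} \approx -1.1936 \cdot 10^{8}$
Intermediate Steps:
$V{\left(a,j \right)} = \frac{1}{315}$
$\left(-11704 + V{\left(69,64 \right)}\right) \left(36153 - 25955\right) = \left(-11704 + \frac{1}{315}\right) \left(36153 - 25955\right) = \left(- \frac{3686759}{315}\right) 10198 = - \frac{37597568282}{315}$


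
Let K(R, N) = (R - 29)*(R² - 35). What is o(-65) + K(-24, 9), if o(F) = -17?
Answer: -28690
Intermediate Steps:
K(R, N) = (-35 + R²)*(-29 + R) (K(R, N) = (-29 + R)*(-35 + R²) = (-35 + R²)*(-29 + R))
o(-65) + K(-24, 9) = -17 + (1015 + (-24)³ - 35*(-24) - 29*(-24)²) = -17 + (1015 - 13824 + 840 - 29*576) = -17 + (1015 - 13824 + 840 - 16704) = -17 - 28673 = -28690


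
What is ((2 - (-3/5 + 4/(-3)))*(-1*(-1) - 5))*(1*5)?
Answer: -236/3 ≈ -78.667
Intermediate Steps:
((2 - (-3/5 + 4/(-3)))*(-1*(-1) - 5))*(1*5) = ((2 - (-3*1/5 + 4*(-1/3)))*(1 - 5))*5 = ((2 - (-3/5 - 4/3))*(-4))*5 = ((2 - 1*(-29/15))*(-4))*5 = ((2 + 29/15)*(-4))*5 = ((59/15)*(-4))*5 = -236/15*5 = -236/3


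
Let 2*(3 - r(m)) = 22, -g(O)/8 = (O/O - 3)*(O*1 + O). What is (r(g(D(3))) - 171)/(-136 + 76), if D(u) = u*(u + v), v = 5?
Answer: 179/60 ≈ 2.9833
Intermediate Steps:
D(u) = u*(5 + u) (D(u) = u*(u + 5) = u*(5 + u))
g(O) = 32*O (g(O) = -8*(O/O - 3)*(O*1 + O) = -8*(1 - 3)*(O + O) = -(-16)*2*O = -(-32)*O = 32*O)
r(m) = -8 (r(m) = 3 - 1/2*22 = 3 - 11 = -8)
(r(g(D(3))) - 171)/(-136 + 76) = (-8 - 171)/(-136 + 76) = -179/(-60) = -179*(-1/60) = 179/60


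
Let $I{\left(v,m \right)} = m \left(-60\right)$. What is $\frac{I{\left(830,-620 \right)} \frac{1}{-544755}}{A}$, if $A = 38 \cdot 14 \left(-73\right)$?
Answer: $\frac{620}{352601753} \approx 1.7584 \cdot 10^{-6}$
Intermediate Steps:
$A = -38836$ ($A = 532 \left(-73\right) = -38836$)
$I{\left(v,m \right)} = - 60 m$
$\frac{I{\left(830,-620 \right)} \frac{1}{-544755}}{A} = \frac{\left(-60\right) \left(-620\right) \frac{1}{-544755}}{-38836} = 37200 \left(- \frac{1}{544755}\right) \left(- \frac{1}{38836}\right) = \left(- \frac{2480}{36317}\right) \left(- \frac{1}{38836}\right) = \frac{620}{352601753}$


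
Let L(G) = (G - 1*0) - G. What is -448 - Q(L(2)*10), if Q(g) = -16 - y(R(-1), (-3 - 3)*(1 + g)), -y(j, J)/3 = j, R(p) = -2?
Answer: -426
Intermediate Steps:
L(G) = 0 (L(G) = (G + 0) - G = G - G = 0)
y(j, J) = -3*j
Q(g) = -22 (Q(g) = -16 - (-3)*(-2) = -16 - 1*6 = -16 - 6 = -22)
-448 - Q(L(2)*10) = -448 - 1*(-22) = -448 + 22 = -426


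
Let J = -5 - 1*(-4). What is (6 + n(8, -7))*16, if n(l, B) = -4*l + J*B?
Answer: -304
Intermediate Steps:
J = -1 (J = -5 + 4 = -1)
n(l, B) = -B - 4*l (n(l, B) = -4*l - B = -B - 4*l)
(6 + n(8, -7))*16 = (6 + (-1*(-7) - 4*8))*16 = (6 + (7 - 32))*16 = (6 - 25)*16 = -19*16 = -304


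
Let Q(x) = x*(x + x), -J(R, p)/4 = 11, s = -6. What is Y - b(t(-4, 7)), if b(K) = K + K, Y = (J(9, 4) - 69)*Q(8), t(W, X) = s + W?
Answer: -14444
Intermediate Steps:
J(R, p) = -44 (J(R, p) = -4*11 = -44)
Q(x) = 2*x**2 (Q(x) = x*(2*x) = 2*x**2)
t(W, X) = -6 + W
Y = -14464 (Y = (-44 - 69)*(2*8**2) = -226*64 = -113*128 = -14464)
b(K) = 2*K
Y - b(t(-4, 7)) = -14464 - 2*(-6 - 4) = -14464 - 2*(-10) = -14464 - 1*(-20) = -14464 + 20 = -14444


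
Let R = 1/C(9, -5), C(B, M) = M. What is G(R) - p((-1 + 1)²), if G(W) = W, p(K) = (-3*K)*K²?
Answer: -⅕ ≈ -0.20000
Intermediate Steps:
p(K) = -3*K³
R = -⅕ (R = 1/(-5) = -⅕ ≈ -0.20000)
G(R) - p((-1 + 1)²) = -⅕ - (-3)*((-1 + 1)²)³ = -⅕ - (-3)*(0²)³ = -⅕ - (-3)*0³ = -⅕ - (-3)*0 = -⅕ - 1*0 = -⅕ + 0 = -⅕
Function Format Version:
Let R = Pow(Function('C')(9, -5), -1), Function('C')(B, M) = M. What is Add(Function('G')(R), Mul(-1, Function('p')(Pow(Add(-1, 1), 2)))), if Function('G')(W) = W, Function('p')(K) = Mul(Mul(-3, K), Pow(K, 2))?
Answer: Rational(-1, 5) ≈ -0.20000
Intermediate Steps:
Function('p')(K) = Mul(-3, Pow(K, 3))
R = Rational(-1, 5) (R = Pow(-5, -1) = Rational(-1, 5) ≈ -0.20000)
Add(Function('G')(R), Mul(-1, Function('p')(Pow(Add(-1, 1), 2)))) = Add(Rational(-1, 5), Mul(-1, Mul(-3, Pow(Pow(Add(-1, 1), 2), 3)))) = Add(Rational(-1, 5), Mul(-1, Mul(-3, Pow(Pow(0, 2), 3)))) = Add(Rational(-1, 5), Mul(-1, Mul(-3, Pow(0, 3)))) = Add(Rational(-1, 5), Mul(-1, Mul(-3, 0))) = Add(Rational(-1, 5), Mul(-1, 0)) = Add(Rational(-1, 5), 0) = Rational(-1, 5)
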